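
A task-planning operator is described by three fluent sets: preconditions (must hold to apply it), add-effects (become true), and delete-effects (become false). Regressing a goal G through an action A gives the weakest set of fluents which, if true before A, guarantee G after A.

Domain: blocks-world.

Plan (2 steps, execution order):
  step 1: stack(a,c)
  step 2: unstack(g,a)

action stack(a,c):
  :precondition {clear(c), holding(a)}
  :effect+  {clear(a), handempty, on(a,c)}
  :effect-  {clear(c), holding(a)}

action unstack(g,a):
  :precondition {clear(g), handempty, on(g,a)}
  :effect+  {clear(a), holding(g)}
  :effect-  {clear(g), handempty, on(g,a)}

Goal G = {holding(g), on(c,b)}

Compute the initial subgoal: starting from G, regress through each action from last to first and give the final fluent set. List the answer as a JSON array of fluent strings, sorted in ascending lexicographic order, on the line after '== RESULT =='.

Regress step by step:
  through step 2 (unstack(g,a)): drop {holding(g)}, keep {on(c,b)}, require {clear(g), handempty, on(g,a)}
    → {clear(g), handempty, on(c,b), on(g,a)}
  through step 1 (stack(a,c)): drop {handempty}, keep {clear(g), on(c,b), on(g,a)}, require {clear(c), holding(a)}
    → {clear(c), clear(g), holding(a), on(c,b), on(g,a)}

== RESULT ==
["clear(c)", "clear(g)", "holding(a)", "on(c,b)", "on(g,a)"]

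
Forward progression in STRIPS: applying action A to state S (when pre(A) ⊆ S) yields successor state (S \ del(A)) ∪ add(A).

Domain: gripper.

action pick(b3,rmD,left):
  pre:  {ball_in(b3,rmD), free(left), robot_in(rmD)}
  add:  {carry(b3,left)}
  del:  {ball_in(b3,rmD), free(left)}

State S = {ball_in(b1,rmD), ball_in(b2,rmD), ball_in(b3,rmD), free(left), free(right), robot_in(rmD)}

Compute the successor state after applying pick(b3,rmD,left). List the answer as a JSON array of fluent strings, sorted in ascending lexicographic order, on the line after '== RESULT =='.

Compute (S \ del) ∪ add:
  pre ⊆ S: {ball_in(b3,rmD), free(left), robot_in(rmD)} ⊆ S  — applicable
  S \ del = {ball_in(b1,rmD), ball_in(b2,rmD), free(right), robot_in(rmD)}
  ∪ add   = {ball_in(b1,rmD), ball_in(b2,rmD), carry(b3,left), free(right), robot_in(rmD)}

== RESULT ==
["ball_in(b1,rmD)", "ball_in(b2,rmD)", "carry(b3,left)", "free(right)", "robot_in(rmD)"]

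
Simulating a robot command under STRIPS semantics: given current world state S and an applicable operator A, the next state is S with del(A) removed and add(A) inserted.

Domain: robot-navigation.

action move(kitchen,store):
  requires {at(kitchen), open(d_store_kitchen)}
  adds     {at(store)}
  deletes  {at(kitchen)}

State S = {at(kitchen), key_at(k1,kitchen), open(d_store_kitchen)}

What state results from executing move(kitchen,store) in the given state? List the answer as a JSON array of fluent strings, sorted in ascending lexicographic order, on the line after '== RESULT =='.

Compute (S \ del) ∪ add:
  pre ⊆ S: {at(kitchen), open(d_store_kitchen)} ⊆ S  — applicable
  S \ del = {key_at(k1,kitchen), open(d_store_kitchen)}
  ∪ add   = {at(store), key_at(k1,kitchen), open(d_store_kitchen)}

== RESULT ==
["at(store)", "key_at(k1,kitchen)", "open(d_store_kitchen)"]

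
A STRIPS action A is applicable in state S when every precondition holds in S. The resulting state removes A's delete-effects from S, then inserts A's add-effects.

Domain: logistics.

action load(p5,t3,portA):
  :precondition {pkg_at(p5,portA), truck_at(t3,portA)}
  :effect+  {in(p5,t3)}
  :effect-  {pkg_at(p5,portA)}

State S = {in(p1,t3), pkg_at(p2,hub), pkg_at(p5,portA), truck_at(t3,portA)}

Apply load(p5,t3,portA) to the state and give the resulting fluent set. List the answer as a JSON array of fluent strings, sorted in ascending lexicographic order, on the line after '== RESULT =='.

Compute (S \ del) ∪ add:
  pre ⊆ S: {pkg_at(p5,portA), truck_at(t3,portA)} ⊆ S  — applicable
  S \ del = {in(p1,t3), pkg_at(p2,hub), truck_at(t3,portA)}
  ∪ add   = {in(p1,t3), in(p5,t3), pkg_at(p2,hub), truck_at(t3,portA)}

== RESULT ==
["in(p1,t3)", "in(p5,t3)", "pkg_at(p2,hub)", "truck_at(t3,portA)"]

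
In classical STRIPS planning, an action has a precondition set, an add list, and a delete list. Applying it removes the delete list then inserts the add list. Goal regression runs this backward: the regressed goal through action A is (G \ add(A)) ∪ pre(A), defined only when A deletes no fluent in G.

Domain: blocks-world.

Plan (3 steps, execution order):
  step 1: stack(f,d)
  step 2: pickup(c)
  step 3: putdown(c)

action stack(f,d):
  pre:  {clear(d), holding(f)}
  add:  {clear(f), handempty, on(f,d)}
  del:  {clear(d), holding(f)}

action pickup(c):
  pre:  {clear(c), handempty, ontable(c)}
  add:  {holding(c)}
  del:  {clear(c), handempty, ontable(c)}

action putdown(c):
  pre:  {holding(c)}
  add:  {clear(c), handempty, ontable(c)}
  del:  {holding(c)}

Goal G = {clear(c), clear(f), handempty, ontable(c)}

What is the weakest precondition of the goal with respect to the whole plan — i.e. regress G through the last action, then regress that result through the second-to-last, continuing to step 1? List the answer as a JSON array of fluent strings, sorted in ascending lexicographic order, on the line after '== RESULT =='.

Regress step by step:
  through step 3 (putdown(c)): drop {clear(c), handempty, ontable(c)}, keep {clear(f)}, require {holding(c)}
    → {clear(f), holding(c)}
  through step 2 (pickup(c)): drop {holding(c)}, keep {clear(f)}, require {clear(c), handempty, ontable(c)}
    → {clear(c), clear(f), handempty, ontable(c)}
  through step 1 (stack(f,d)): drop {clear(f), handempty}, keep {clear(c), ontable(c)}, require {clear(d), holding(f)}
    → {clear(c), clear(d), holding(f), ontable(c)}

== RESULT ==
["clear(c)", "clear(d)", "holding(f)", "ontable(c)"]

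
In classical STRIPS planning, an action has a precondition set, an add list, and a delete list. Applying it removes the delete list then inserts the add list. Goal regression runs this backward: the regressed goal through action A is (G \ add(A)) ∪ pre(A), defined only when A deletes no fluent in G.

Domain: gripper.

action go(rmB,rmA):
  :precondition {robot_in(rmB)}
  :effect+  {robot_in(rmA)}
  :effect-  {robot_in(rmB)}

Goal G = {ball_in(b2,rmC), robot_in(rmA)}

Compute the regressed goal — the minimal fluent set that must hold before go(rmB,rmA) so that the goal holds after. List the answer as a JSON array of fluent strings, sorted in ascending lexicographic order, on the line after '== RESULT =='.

Compute (G \ add) ∪ pre:
  G ∩ del = {}  (empty — regression defined)
  G \ add = {ball_in(b2,rmC), robot_in(rmA)} \ {robot_in(rmA)} = {ball_in(b2,rmC)}
  ∪ pre   = {ball_in(b2,rmC)} ∪ {robot_in(rmB)}
          = {ball_in(b2,rmC), robot_in(rmB)}

== RESULT ==
["ball_in(b2,rmC)", "robot_in(rmB)"]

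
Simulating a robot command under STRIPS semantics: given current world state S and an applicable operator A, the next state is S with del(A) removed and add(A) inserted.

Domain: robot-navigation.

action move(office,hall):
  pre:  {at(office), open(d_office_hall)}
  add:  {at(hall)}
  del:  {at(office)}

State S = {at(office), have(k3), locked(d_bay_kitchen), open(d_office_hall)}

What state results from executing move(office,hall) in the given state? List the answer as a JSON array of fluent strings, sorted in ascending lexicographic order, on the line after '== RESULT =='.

Progress:
  pre ⊆ S: {at(office), open(d_office_hall)} ⊆ S  — applicable
  S \ del = {have(k3), locked(d_bay_kitchen), open(d_office_hall)}
  ∪ add   = {at(hall), have(k3), locked(d_bay_kitchen), open(d_office_hall)}

== RESULT ==
["at(hall)", "have(k3)", "locked(d_bay_kitchen)", "open(d_office_hall)"]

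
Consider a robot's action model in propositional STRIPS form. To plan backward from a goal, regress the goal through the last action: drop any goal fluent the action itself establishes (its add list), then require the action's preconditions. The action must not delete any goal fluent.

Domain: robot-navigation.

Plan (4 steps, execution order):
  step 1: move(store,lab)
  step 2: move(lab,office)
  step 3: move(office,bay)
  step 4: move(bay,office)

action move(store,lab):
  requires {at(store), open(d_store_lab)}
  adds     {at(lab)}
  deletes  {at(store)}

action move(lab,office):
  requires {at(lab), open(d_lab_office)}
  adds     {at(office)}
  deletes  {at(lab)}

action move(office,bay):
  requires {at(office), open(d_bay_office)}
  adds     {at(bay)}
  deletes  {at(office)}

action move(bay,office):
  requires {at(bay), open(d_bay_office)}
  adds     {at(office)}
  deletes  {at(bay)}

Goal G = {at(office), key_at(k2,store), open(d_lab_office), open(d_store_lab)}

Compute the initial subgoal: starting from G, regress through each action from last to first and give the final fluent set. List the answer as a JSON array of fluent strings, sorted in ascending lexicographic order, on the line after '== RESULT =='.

Regress step by step:
  through step 4 (move(bay,office)): drop {at(office)}, keep {key_at(k2,store), open(d_lab_office), open(d_store_lab)}, require {at(bay), open(d_bay_office)}
    → {at(bay), key_at(k2,store), open(d_bay_office), open(d_lab_office), open(d_store_lab)}
  through step 3 (move(office,bay)): drop {at(bay)}, keep {key_at(k2,store), open(d_bay_office), open(d_lab_office), open(d_store_lab)}, require {at(office), open(d_bay_office)}
    → {at(office), key_at(k2,store), open(d_bay_office), open(d_lab_office), open(d_store_lab)}
  through step 2 (move(lab,office)): drop {at(office)}, keep {key_at(k2,store), open(d_bay_office), open(d_lab_office), open(d_store_lab)}, require {at(lab), open(d_lab_office)}
    → {at(lab), key_at(k2,store), open(d_bay_office), open(d_lab_office), open(d_store_lab)}
  through step 1 (move(store,lab)): drop {at(lab)}, keep {key_at(k2,store), open(d_bay_office), open(d_lab_office), open(d_store_lab)}, require {at(store), open(d_store_lab)}
    → {at(store), key_at(k2,store), open(d_bay_office), open(d_lab_office), open(d_store_lab)}

== RESULT ==
["at(store)", "key_at(k2,store)", "open(d_bay_office)", "open(d_lab_office)", "open(d_store_lab)"]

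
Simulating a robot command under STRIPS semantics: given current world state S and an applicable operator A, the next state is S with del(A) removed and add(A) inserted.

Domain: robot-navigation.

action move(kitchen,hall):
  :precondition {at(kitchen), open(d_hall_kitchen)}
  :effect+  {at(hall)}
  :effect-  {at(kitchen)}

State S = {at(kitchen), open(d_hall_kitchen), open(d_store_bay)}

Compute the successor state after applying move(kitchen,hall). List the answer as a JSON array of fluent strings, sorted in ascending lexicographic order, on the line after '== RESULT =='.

Compute (S \ del) ∪ add:
  pre ⊆ S: {at(kitchen), open(d_hall_kitchen)} ⊆ S  — applicable
  S \ del = {open(d_hall_kitchen), open(d_store_bay)}
  ∪ add   = {at(hall), open(d_hall_kitchen), open(d_store_bay)}

== RESULT ==
["at(hall)", "open(d_hall_kitchen)", "open(d_store_bay)"]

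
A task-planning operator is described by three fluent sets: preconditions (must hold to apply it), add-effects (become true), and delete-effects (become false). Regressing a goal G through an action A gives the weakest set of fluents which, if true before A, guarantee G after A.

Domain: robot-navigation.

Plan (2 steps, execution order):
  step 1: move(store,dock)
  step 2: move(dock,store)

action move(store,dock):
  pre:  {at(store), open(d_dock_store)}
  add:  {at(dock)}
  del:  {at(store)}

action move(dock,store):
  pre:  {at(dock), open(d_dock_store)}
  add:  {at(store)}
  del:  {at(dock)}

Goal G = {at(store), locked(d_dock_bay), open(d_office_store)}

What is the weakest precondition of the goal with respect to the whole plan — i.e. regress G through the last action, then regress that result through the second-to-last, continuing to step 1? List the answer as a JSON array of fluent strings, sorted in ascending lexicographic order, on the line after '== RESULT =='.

Work backward from the goal:
  through step 2 (move(dock,store)): drop {at(store)}, keep {locked(d_dock_bay), open(d_office_store)}, require {at(dock), open(d_dock_store)}
    → {at(dock), locked(d_dock_bay), open(d_dock_store), open(d_office_store)}
  through step 1 (move(store,dock)): drop {at(dock)}, keep {locked(d_dock_bay), open(d_dock_store), open(d_office_store)}, require {at(store), open(d_dock_store)}
    → {at(store), locked(d_dock_bay), open(d_dock_store), open(d_office_store)}

== RESULT ==
["at(store)", "locked(d_dock_bay)", "open(d_dock_store)", "open(d_office_store)"]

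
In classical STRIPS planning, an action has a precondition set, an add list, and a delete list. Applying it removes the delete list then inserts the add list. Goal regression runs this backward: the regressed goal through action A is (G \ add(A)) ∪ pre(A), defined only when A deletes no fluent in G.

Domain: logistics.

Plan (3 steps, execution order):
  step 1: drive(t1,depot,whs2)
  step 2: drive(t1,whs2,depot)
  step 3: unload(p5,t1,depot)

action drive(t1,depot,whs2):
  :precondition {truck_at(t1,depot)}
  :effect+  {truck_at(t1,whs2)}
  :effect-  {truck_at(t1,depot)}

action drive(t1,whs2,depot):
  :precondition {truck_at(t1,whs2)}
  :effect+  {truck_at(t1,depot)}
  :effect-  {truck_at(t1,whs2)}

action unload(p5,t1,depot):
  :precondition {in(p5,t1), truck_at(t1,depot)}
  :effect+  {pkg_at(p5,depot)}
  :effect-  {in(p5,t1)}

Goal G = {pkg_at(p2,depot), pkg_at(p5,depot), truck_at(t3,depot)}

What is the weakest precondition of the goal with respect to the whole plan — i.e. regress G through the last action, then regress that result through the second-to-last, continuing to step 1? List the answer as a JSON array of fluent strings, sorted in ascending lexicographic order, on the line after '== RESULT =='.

Regress step by step:
  through step 3 (unload(p5,t1,depot)): drop {pkg_at(p5,depot)}, keep {pkg_at(p2,depot), truck_at(t3,depot)}, require {in(p5,t1), truck_at(t1,depot)}
    → {in(p5,t1), pkg_at(p2,depot), truck_at(t1,depot), truck_at(t3,depot)}
  through step 2 (drive(t1,whs2,depot)): drop {truck_at(t1,depot)}, keep {in(p5,t1), pkg_at(p2,depot), truck_at(t3,depot)}, require {truck_at(t1,whs2)}
    → {in(p5,t1), pkg_at(p2,depot), truck_at(t1,whs2), truck_at(t3,depot)}
  through step 1 (drive(t1,depot,whs2)): drop {truck_at(t1,whs2)}, keep {in(p5,t1), pkg_at(p2,depot), truck_at(t3,depot)}, require {truck_at(t1,depot)}
    → {in(p5,t1), pkg_at(p2,depot), truck_at(t1,depot), truck_at(t3,depot)}

== RESULT ==
["in(p5,t1)", "pkg_at(p2,depot)", "truck_at(t1,depot)", "truck_at(t3,depot)"]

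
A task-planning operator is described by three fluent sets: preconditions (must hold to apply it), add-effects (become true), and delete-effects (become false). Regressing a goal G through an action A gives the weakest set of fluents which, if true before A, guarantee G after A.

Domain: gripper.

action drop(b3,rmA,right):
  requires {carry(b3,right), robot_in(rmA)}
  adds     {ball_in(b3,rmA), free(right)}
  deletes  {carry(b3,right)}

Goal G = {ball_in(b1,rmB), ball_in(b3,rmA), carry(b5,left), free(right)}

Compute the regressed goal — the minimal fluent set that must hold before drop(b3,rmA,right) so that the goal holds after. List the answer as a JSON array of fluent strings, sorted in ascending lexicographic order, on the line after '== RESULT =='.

Compute (G \ add) ∪ pre:
  G ∩ del = {}  (empty — regression defined)
  G \ add = {ball_in(b1,rmB), ball_in(b3,rmA), carry(b5,left), free(right)} \ {ball_in(b3,rmA), free(right)} = {ball_in(b1,rmB), carry(b5,left)}
  ∪ pre   = {ball_in(b1,rmB), carry(b5,left)} ∪ {carry(b3,right), robot_in(rmA)}
          = {ball_in(b1,rmB), carry(b3,right), carry(b5,left), robot_in(rmA)}

== RESULT ==
["ball_in(b1,rmB)", "carry(b3,right)", "carry(b5,left)", "robot_in(rmA)"]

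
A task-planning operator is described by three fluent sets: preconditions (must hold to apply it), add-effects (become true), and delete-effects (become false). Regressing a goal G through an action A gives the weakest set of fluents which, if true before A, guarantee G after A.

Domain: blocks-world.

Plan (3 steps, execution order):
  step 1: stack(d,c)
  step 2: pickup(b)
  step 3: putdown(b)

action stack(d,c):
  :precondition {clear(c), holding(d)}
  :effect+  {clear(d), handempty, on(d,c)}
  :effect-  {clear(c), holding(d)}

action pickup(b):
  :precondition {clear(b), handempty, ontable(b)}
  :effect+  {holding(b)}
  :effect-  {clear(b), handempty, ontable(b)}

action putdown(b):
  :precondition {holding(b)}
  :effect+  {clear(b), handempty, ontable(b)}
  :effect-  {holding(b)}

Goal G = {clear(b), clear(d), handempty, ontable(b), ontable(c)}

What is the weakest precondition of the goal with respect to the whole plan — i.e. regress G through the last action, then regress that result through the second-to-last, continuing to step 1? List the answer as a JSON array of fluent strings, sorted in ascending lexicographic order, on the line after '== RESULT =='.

Work backward from the goal:
  through step 3 (putdown(b)): drop {clear(b), handempty, ontable(b)}, keep {clear(d), ontable(c)}, require {holding(b)}
    → {clear(d), holding(b), ontable(c)}
  through step 2 (pickup(b)): drop {holding(b)}, keep {clear(d), ontable(c)}, require {clear(b), handempty, ontable(b)}
    → {clear(b), clear(d), handempty, ontable(b), ontable(c)}
  through step 1 (stack(d,c)): drop {clear(d), handempty}, keep {clear(b), ontable(b), ontable(c)}, require {clear(c), holding(d)}
    → {clear(b), clear(c), holding(d), ontable(b), ontable(c)}

== RESULT ==
["clear(b)", "clear(c)", "holding(d)", "ontable(b)", "ontable(c)"]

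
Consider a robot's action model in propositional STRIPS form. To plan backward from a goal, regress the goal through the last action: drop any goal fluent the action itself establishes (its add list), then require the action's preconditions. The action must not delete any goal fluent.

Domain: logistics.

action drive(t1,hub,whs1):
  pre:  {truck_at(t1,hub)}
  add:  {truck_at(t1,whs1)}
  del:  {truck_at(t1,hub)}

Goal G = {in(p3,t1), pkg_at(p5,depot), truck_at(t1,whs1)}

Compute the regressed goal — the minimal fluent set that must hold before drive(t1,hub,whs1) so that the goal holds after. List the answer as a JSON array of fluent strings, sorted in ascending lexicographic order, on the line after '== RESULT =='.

Compute (G \ add) ∪ pre:
  G ∩ del = {}  (empty — regression defined)
  G \ add = {in(p3,t1), pkg_at(p5,depot), truck_at(t1,whs1)} \ {truck_at(t1,whs1)} = {in(p3,t1), pkg_at(p5,depot)}
  ∪ pre   = {in(p3,t1), pkg_at(p5,depot)} ∪ {truck_at(t1,hub)}
          = {in(p3,t1), pkg_at(p5,depot), truck_at(t1,hub)}

== RESULT ==
["in(p3,t1)", "pkg_at(p5,depot)", "truck_at(t1,hub)"]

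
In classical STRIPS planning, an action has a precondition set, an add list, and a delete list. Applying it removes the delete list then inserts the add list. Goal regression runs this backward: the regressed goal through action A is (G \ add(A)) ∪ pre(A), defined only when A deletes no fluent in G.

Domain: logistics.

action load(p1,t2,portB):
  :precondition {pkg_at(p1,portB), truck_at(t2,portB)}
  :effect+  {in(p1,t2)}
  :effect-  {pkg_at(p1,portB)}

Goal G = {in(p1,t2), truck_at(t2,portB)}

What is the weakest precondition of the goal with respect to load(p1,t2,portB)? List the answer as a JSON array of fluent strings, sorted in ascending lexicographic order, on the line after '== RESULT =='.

Compute (G \ add) ∪ pre:
  G ∩ del = {}  (empty — regression defined)
  G \ add = {in(p1,t2), truck_at(t2,portB)} \ {in(p1,t2)} = {truck_at(t2,portB)}
  ∪ pre   = {truck_at(t2,portB)} ∪ {pkg_at(p1,portB), truck_at(t2,portB)}
          = {pkg_at(p1,portB), truck_at(t2,portB)}

== RESULT ==
["pkg_at(p1,portB)", "truck_at(t2,portB)"]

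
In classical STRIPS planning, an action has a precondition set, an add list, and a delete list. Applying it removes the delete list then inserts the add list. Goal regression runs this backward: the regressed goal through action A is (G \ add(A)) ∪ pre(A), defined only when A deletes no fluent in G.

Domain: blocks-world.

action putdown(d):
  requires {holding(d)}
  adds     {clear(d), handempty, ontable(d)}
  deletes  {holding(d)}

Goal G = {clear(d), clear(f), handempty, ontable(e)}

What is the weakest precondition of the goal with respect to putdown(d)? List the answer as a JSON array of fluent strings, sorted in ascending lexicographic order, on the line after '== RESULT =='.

Compute (G \ add) ∪ pre:
  G ∩ del = {}  (empty — regression defined)
  G \ add = {clear(d), clear(f), handempty, ontable(e)} \ {clear(d), handempty, ontable(d)} = {clear(f), ontable(e)}
  ∪ pre   = {clear(f), ontable(e)} ∪ {holding(d)}
          = {clear(f), holding(d), ontable(e)}

== RESULT ==
["clear(f)", "holding(d)", "ontable(e)"]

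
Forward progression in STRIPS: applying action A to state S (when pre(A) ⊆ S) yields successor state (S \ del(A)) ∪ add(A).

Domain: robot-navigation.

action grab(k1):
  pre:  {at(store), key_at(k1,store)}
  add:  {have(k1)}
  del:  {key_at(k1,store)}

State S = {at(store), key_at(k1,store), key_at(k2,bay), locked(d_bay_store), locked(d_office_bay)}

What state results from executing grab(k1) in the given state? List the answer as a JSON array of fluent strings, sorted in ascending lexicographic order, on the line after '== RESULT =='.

Progress:
  pre ⊆ S: {at(store), key_at(k1,store)} ⊆ S  — applicable
  S \ del = {at(store), key_at(k2,bay), locked(d_bay_store), locked(d_office_bay)}
  ∪ add   = {at(store), have(k1), key_at(k2,bay), locked(d_bay_store), locked(d_office_bay)}

== RESULT ==
["at(store)", "have(k1)", "key_at(k2,bay)", "locked(d_bay_store)", "locked(d_office_bay)"]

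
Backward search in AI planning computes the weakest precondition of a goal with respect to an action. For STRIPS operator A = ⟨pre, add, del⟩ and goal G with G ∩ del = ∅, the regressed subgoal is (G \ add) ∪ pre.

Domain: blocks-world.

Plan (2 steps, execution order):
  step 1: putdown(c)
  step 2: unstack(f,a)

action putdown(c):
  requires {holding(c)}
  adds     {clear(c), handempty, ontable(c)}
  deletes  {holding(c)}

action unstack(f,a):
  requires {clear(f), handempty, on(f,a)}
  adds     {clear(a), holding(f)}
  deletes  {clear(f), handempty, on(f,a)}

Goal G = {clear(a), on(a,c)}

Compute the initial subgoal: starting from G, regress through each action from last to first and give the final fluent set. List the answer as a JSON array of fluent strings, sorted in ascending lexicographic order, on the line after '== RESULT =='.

Work backward from the goal:
  through step 2 (unstack(f,a)): drop {clear(a)}, keep {on(a,c)}, require {clear(f), handempty, on(f,a)}
    → {clear(f), handempty, on(a,c), on(f,a)}
  through step 1 (putdown(c)): drop {handempty}, keep {clear(f), on(a,c), on(f,a)}, require {holding(c)}
    → {clear(f), holding(c), on(a,c), on(f,a)}

== RESULT ==
["clear(f)", "holding(c)", "on(a,c)", "on(f,a)"]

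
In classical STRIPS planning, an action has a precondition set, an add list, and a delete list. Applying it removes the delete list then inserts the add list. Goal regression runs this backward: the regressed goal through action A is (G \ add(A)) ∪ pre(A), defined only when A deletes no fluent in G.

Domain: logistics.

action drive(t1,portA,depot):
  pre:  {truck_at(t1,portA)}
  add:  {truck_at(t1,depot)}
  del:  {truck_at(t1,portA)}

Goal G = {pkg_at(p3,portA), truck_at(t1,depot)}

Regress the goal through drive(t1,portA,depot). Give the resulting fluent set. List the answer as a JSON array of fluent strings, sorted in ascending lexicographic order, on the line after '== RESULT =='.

Regress:
  G ∩ del = {}  (empty — regression defined)
  G \ add = {pkg_at(p3,portA), truck_at(t1,depot)} \ {truck_at(t1,depot)} = {pkg_at(p3,portA)}
  ∪ pre   = {pkg_at(p3,portA)} ∪ {truck_at(t1,portA)}
          = {pkg_at(p3,portA), truck_at(t1,portA)}

== RESULT ==
["pkg_at(p3,portA)", "truck_at(t1,portA)"]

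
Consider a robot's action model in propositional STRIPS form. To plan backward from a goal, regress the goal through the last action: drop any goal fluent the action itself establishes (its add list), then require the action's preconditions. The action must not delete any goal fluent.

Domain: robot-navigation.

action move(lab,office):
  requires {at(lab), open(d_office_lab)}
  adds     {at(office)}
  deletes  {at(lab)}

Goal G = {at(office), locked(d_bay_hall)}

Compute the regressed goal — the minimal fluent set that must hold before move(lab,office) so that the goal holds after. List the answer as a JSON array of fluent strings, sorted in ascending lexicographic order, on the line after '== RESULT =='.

Regress:
  G ∩ del = {}  (empty — regression defined)
  G \ add = {at(office), locked(d_bay_hall)} \ {at(office)} = {locked(d_bay_hall)}
  ∪ pre   = {locked(d_bay_hall)} ∪ {at(lab), open(d_office_lab)}
          = {at(lab), locked(d_bay_hall), open(d_office_lab)}

== RESULT ==
["at(lab)", "locked(d_bay_hall)", "open(d_office_lab)"]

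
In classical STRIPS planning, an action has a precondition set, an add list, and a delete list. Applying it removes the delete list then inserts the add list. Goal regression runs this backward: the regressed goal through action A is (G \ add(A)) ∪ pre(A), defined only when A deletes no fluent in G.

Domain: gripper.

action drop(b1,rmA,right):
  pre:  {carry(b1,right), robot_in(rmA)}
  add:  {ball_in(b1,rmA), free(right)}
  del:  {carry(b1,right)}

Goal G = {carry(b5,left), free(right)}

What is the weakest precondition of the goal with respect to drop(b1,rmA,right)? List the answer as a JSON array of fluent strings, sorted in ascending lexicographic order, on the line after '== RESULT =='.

Compute (G \ add) ∪ pre:
  G ∩ del = {}  (empty — regression defined)
  G \ add = {carry(b5,left), free(right)} \ {ball_in(b1,rmA), free(right)} = {carry(b5,left)}
  ∪ pre   = {carry(b5,left)} ∪ {carry(b1,right), robot_in(rmA)}
          = {carry(b1,right), carry(b5,left), robot_in(rmA)}

== RESULT ==
["carry(b1,right)", "carry(b5,left)", "robot_in(rmA)"]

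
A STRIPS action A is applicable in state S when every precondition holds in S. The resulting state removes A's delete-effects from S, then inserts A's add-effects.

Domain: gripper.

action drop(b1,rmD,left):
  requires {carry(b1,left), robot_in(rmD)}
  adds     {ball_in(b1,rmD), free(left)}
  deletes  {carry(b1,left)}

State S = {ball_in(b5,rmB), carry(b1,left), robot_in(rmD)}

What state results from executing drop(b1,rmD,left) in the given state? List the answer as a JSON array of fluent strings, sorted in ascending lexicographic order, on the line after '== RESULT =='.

Progress:
  pre ⊆ S: {carry(b1,left), robot_in(rmD)} ⊆ S  — applicable
  S \ del = {ball_in(b5,rmB), robot_in(rmD)}
  ∪ add   = {ball_in(b1,rmD), ball_in(b5,rmB), free(left), robot_in(rmD)}

== RESULT ==
["ball_in(b1,rmD)", "ball_in(b5,rmB)", "free(left)", "robot_in(rmD)"]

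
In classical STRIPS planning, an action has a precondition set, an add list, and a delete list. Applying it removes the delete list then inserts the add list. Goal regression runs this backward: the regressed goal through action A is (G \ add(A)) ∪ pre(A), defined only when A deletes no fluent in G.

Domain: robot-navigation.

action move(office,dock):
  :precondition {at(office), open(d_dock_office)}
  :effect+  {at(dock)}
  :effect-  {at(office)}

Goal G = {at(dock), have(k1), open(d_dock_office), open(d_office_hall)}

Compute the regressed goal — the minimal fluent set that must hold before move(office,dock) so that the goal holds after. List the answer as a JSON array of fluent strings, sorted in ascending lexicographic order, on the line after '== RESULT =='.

Compute (G \ add) ∪ pre:
  G ∩ del = {}  (empty — regression defined)
  G \ add = {at(dock), have(k1), open(d_dock_office), open(d_office_hall)} \ {at(dock)} = {have(k1), open(d_dock_office), open(d_office_hall)}
  ∪ pre   = {have(k1), open(d_dock_office), open(d_office_hall)} ∪ {at(office), open(d_dock_office)}
          = {at(office), have(k1), open(d_dock_office), open(d_office_hall)}

== RESULT ==
["at(office)", "have(k1)", "open(d_dock_office)", "open(d_office_hall)"]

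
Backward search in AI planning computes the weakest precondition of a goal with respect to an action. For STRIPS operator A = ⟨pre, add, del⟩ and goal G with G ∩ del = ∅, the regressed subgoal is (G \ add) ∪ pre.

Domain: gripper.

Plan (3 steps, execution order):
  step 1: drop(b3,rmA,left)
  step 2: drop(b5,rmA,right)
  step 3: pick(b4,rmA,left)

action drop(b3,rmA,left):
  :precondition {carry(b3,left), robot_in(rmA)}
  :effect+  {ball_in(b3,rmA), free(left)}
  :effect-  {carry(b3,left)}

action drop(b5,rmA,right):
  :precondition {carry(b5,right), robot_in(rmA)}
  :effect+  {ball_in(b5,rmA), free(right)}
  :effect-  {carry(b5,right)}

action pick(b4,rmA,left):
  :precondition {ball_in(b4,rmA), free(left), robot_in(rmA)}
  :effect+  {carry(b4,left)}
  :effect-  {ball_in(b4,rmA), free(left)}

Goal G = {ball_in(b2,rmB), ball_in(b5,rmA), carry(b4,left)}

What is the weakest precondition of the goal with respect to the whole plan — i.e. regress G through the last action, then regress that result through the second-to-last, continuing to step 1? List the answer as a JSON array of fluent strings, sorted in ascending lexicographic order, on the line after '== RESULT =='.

Regress step by step:
  through step 3 (pick(b4,rmA,left)): drop {carry(b4,left)}, keep {ball_in(b2,rmB), ball_in(b5,rmA)}, require {ball_in(b4,rmA), free(left), robot_in(rmA)}
    → {ball_in(b2,rmB), ball_in(b4,rmA), ball_in(b5,rmA), free(left), robot_in(rmA)}
  through step 2 (drop(b5,rmA,right)): drop {ball_in(b5,rmA)}, keep {ball_in(b2,rmB), ball_in(b4,rmA), free(left), robot_in(rmA)}, require {carry(b5,right), robot_in(rmA)}
    → {ball_in(b2,rmB), ball_in(b4,rmA), carry(b5,right), free(left), robot_in(rmA)}
  through step 1 (drop(b3,rmA,left)): drop {free(left)}, keep {ball_in(b2,rmB), ball_in(b4,rmA), carry(b5,right), robot_in(rmA)}, require {carry(b3,left), robot_in(rmA)}
    → {ball_in(b2,rmB), ball_in(b4,rmA), carry(b3,left), carry(b5,right), robot_in(rmA)}

== RESULT ==
["ball_in(b2,rmB)", "ball_in(b4,rmA)", "carry(b3,left)", "carry(b5,right)", "robot_in(rmA)"]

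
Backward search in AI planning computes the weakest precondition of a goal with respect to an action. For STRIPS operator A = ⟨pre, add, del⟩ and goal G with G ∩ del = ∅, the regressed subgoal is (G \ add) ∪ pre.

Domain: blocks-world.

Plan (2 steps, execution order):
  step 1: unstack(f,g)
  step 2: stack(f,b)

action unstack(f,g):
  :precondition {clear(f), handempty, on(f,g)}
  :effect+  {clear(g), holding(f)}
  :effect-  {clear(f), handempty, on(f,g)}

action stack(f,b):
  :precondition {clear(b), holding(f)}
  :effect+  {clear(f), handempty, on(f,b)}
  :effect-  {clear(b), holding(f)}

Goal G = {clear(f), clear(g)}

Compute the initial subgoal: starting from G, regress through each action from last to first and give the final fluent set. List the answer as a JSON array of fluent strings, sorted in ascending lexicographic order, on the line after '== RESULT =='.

Work backward from the goal:
  through step 2 (stack(f,b)): drop {clear(f)}, keep {clear(g)}, require {clear(b), holding(f)}
    → {clear(b), clear(g), holding(f)}
  through step 1 (unstack(f,g)): drop {clear(g), holding(f)}, keep {clear(b)}, require {clear(f), handempty, on(f,g)}
    → {clear(b), clear(f), handempty, on(f,g)}

== RESULT ==
["clear(b)", "clear(f)", "handempty", "on(f,g)"]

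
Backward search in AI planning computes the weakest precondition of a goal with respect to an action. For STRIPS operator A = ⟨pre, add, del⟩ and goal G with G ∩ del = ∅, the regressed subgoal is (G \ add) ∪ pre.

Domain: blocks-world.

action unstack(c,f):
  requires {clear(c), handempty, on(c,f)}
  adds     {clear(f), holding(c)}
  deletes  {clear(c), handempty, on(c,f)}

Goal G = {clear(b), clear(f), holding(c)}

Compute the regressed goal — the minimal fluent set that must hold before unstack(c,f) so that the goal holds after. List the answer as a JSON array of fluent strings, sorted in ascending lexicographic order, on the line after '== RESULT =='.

Compute (G \ add) ∪ pre:
  G ∩ del = {}  (empty — regression defined)
  G \ add = {clear(b), clear(f), holding(c)} \ {clear(f), holding(c)} = {clear(b)}
  ∪ pre   = {clear(b)} ∪ {clear(c), handempty, on(c,f)}
          = {clear(b), clear(c), handempty, on(c,f)}

== RESULT ==
["clear(b)", "clear(c)", "handempty", "on(c,f)"]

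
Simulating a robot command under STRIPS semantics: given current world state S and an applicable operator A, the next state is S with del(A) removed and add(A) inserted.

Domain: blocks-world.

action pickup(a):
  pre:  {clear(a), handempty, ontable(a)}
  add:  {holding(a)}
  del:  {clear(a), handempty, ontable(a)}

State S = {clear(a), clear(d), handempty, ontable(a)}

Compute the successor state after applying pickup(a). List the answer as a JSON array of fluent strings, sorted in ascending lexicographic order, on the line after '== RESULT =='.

Compute (S \ del) ∪ add:
  pre ⊆ S: {clear(a), handempty, ontable(a)} ⊆ S  — applicable
  S \ del = {clear(d)}
  ∪ add   = {clear(d), holding(a)}

== RESULT ==
["clear(d)", "holding(a)"]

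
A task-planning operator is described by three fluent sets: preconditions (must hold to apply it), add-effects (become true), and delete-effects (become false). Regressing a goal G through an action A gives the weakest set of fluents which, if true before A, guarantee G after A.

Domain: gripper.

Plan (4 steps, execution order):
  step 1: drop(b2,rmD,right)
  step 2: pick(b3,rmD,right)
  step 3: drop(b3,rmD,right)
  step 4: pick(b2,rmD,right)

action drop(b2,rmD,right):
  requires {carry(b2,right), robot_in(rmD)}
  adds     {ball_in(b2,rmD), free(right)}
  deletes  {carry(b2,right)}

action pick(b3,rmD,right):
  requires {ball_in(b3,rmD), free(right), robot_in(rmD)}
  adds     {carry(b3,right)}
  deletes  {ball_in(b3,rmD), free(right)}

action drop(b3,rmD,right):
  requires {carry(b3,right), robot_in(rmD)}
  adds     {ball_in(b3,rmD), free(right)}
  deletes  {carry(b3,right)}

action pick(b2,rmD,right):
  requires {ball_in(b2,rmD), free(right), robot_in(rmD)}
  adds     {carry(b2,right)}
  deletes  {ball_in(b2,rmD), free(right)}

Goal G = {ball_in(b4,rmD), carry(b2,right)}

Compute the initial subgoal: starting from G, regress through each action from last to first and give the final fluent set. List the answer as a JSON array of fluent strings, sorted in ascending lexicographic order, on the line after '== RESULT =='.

Regress step by step:
  through step 4 (pick(b2,rmD,right)): drop {carry(b2,right)}, keep {ball_in(b4,rmD)}, require {ball_in(b2,rmD), free(right), robot_in(rmD)}
    → {ball_in(b2,rmD), ball_in(b4,rmD), free(right), robot_in(rmD)}
  through step 3 (drop(b3,rmD,right)): drop {free(right)}, keep {ball_in(b2,rmD), ball_in(b4,rmD), robot_in(rmD)}, require {carry(b3,right), robot_in(rmD)}
    → {ball_in(b2,rmD), ball_in(b4,rmD), carry(b3,right), robot_in(rmD)}
  through step 2 (pick(b3,rmD,right)): drop {carry(b3,right)}, keep {ball_in(b2,rmD), ball_in(b4,rmD), robot_in(rmD)}, require {ball_in(b3,rmD), free(right), robot_in(rmD)}
    → {ball_in(b2,rmD), ball_in(b3,rmD), ball_in(b4,rmD), free(right), robot_in(rmD)}
  through step 1 (drop(b2,rmD,right)): drop {ball_in(b2,rmD), free(right)}, keep {ball_in(b3,rmD), ball_in(b4,rmD), robot_in(rmD)}, require {carry(b2,right), robot_in(rmD)}
    → {ball_in(b3,rmD), ball_in(b4,rmD), carry(b2,right), robot_in(rmD)}

== RESULT ==
["ball_in(b3,rmD)", "ball_in(b4,rmD)", "carry(b2,right)", "robot_in(rmD)"]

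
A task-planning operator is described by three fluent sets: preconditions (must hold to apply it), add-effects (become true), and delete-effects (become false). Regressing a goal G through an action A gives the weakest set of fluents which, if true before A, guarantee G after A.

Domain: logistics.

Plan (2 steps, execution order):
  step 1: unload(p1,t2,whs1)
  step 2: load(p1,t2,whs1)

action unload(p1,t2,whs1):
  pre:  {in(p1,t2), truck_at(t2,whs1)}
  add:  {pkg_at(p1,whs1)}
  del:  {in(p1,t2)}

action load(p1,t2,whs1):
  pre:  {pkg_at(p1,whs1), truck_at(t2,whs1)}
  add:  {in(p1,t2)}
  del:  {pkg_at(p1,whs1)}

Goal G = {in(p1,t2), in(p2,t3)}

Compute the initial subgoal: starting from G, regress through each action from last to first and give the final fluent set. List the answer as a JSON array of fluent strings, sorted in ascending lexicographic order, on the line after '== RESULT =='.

Work backward from the goal:
  through step 2 (load(p1,t2,whs1)): drop {in(p1,t2)}, keep {in(p2,t3)}, require {pkg_at(p1,whs1), truck_at(t2,whs1)}
    → {in(p2,t3), pkg_at(p1,whs1), truck_at(t2,whs1)}
  through step 1 (unload(p1,t2,whs1)): drop {pkg_at(p1,whs1)}, keep {in(p2,t3), truck_at(t2,whs1)}, require {in(p1,t2), truck_at(t2,whs1)}
    → {in(p1,t2), in(p2,t3), truck_at(t2,whs1)}

== RESULT ==
["in(p1,t2)", "in(p2,t3)", "truck_at(t2,whs1)"]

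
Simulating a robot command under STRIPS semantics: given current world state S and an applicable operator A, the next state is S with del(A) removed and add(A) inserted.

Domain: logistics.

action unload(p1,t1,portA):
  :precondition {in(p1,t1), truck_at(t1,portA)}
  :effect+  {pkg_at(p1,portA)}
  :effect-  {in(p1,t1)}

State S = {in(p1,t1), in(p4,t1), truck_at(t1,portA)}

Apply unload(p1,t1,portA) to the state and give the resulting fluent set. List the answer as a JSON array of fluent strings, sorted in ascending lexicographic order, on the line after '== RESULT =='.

Progress:
  pre ⊆ S: {in(p1,t1), truck_at(t1,portA)} ⊆ S  — applicable
  S \ del = {in(p4,t1), truck_at(t1,portA)}
  ∪ add   = {in(p4,t1), pkg_at(p1,portA), truck_at(t1,portA)}

== RESULT ==
["in(p4,t1)", "pkg_at(p1,portA)", "truck_at(t1,portA)"]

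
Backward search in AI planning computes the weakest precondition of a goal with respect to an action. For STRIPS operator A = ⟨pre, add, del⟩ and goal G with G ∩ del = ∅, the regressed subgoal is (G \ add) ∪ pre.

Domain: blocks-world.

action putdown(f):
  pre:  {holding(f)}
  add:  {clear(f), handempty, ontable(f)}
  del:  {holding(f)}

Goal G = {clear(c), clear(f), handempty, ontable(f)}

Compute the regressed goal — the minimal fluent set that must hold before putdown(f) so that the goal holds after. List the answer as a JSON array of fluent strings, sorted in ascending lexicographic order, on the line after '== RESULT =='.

Compute (G \ add) ∪ pre:
  G ∩ del = {}  (empty — regression defined)
  G \ add = {clear(c), clear(f), handempty, ontable(f)} \ {clear(f), handempty, ontable(f)} = {clear(c)}
  ∪ pre   = {clear(c)} ∪ {holding(f)}
          = {clear(c), holding(f)}

== RESULT ==
["clear(c)", "holding(f)"]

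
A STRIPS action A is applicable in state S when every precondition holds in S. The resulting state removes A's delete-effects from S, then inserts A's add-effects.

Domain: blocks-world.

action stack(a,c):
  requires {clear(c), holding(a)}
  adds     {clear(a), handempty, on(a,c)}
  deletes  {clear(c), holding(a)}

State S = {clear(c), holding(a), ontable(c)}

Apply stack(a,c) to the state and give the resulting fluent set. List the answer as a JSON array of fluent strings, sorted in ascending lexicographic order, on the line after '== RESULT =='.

Progress:
  pre ⊆ S: {clear(c), holding(a)} ⊆ S  — applicable
  S \ del = {ontable(c)}
  ∪ add   = {clear(a), handempty, on(a,c), ontable(c)}

== RESULT ==
["clear(a)", "handempty", "on(a,c)", "ontable(c)"]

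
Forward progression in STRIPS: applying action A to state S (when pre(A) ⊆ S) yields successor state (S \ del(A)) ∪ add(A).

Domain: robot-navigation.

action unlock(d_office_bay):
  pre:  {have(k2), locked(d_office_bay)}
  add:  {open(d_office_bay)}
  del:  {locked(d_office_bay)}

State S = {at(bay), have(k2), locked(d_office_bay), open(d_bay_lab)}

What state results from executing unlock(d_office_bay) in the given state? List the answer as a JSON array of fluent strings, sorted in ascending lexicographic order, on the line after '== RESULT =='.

Compute (S \ del) ∪ add:
  pre ⊆ S: {have(k2), locked(d_office_bay)} ⊆ S  — applicable
  S \ del = {at(bay), have(k2), open(d_bay_lab)}
  ∪ add   = {at(bay), have(k2), open(d_bay_lab), open(d_office_bay)}

== RESULT ==
["at(bay)", "have(k2)", "open(d_bay_lab)", "open(d_office_bay)"]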